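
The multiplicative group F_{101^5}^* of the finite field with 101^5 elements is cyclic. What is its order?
|F_{101^5}^*| = 10510100500

F_{101^5} has 101^5 = 10510100501 elements; its multiplicative group consists of all nonzero elements, so |F_{101^5}^*| = 10510100501 - 1 = 10510100500. (It is cyclic since any finite subgroup of the multiplicative group of a field is cyclic.)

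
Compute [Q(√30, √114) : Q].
[Q(√30, √114) : Q] = 4

[Q(√30):Q] = 2 (min poly x^2 - 30, irreducible since 30 is squarefree > 1). For the top step, suppose √114 ∈ Q(√30), say √114 = c + d√30 with c, d ∈ Q. Squaring: 114 = c^2 + 30d^2 + 2cd√30. Since √30 ∉ Q this forces 2cd = 0. If d = 0 then √114 = c ∈ Q, contradicting 114 squarefree > 1. If c = 0 then 114 = 30d^2, so 30·114 = (30d)^2 is a perfect square in Q — but 30·114 = 3420 is not a perfect square (since 30 and 114 are distinct squarefree integers). Contradiction. Hence √114 ∉ Q(√30), so x^2 - 114 stays irreducible over Q(√30) and [Q(√30, √114) : Q(√30)] = 2. By the tower law, [Q(√30, √114) : Q] = 2 · 2 = 4.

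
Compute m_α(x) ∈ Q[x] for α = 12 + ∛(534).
m_α(x) = x^3 - 36x^2 + 432x - 2262

Set β = α - 12 = ∛(534), so β^3 = 534. Then (α - 12)^3 - 534 = 0, i.e. α is a root of g(x) = (x - 12)^3 - 534 = x^3 - 36x^2 + 432x - 2262. Since g(x) = h(x - 12) where h(x) = x^3 - 534, and h is irreducible over Q (because 534 is not a perfect cube, so h has no rational root, and a monic cubic with no rational root is irreducible), g is also irreducible (irreducibility is preserved under the substitution x → x - 12). Hence m_α(x) = x^3 - 36x^2 + 432x - 2262.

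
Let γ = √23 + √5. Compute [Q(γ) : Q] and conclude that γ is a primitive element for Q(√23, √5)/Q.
[Q(γ) : Q] = 4 (equivalently, Q(γ) = Q(√23, √5))

Obviously Q(γ) ⊆ Q(√23, √5), and [Q(√23, √5):Q] = 4 (since 23, 5 are distinct squarefree integers > 1 with 115 not a perfect square). To show equality we compute the minimal polynomial of γ. From γ = √23 + √5: γ^2 = 23 + 2√(115) + 5 = 28 + 2√(115), so γ^2 - 28 = 2√(115); squaring, (γ^2 - 28)^2 = 4·115, i.e. γ^4 - 56γ^2 + 784 - 460 = 0, i.e. γ^4 - 56γ^2 + 324 = 0. So γ is a root of x^4 - 56x^2 + 324. This polynomial is irreducible over Q: it has no rational root (each ±√23 ± √5 is irrational), and any factorization into two quadratics over Q would force √(115) ∈ Q (pairing opposite roots) or √23, √5 ∈ Q (other pairings), all impossible. Hence [Q(γ):Q] = 4 = [Q(√23, √5):Q], so Q(γ) = Q(√23, √5).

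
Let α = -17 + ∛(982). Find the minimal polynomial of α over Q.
m_α(x) = x^3 + 51x^2 + 867x + 3931

Set β = α + 17 = ∛(982), so β^3 = 982. Then (α + 17)^3 - 982 = 0, i.e. α is a root of g(x) = (x + 17)^3 - 982 = x^3 + 51x^2 + 867x + 3931. Since g(x) = h(x + 17) where h(x) = x^3 - 982, and h is irreducible over Q (because 982 is not a perfect cube, so h has no rational root, and a monic cubic with no rational root is irreducible), g is also irreducible (irreducibility is preserved under the substitution x → x + 17). Hence m_α(x) = x^3 + 51x^2 + 867x + 3931.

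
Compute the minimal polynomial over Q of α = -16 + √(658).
m_α(x) = x^2 + 32x - 402

From α + 16 = √(658), squaring gives (α + 16)^2 = 658, i.e. α^2 + 32α + 256 = 658, so α^2 + 32α - 402 = 0. The discriminant of x^2 + 32x - 402 is (32)^2 - 4·(-402) = 1024 + 1608 = 2632, and 4·(658) is not a perfect square in Q since 658 is squarefree and ≠ 1. Hence x^2 + 32x - 402 is irreducible over Q and is the minimal polynomial of α.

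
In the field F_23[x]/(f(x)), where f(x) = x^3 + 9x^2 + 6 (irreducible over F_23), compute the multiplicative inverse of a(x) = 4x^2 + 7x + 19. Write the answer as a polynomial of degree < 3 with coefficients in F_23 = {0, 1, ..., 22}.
a(x)^(-1) ≡ 17x^2 + 5x + 2 (mod f(x))

Since f is irreducible over F_23, F_23[x]/(f) is a field and a(x) ≠ 0 has an inverse. Apply the extended Euclidean algorithm to f(x) and a(x) in F_23[x]: f(x) = (6x + 9)·a(x) + (7x + 19);  a(x) = (17x + 14)·(7x + 19) + (6). The last nonzero remainder is the constant 6 = gcd(f, a) in F_23. Back-substituting through the division chain expresses 6 = s(x)·a(x) + t(x)·f(x) with s(x) ≡ 10x^2 + 7x + 12 (mod f), so (10x^2 + 7x + 12)·a(x) ≡ 6 (mod f). Multiplying by 6^(-1) ≡ 4 in F_23 gives a(x)^(-1) ≡ 4·(10x^2 + 7x + 12) ≡ 17x^2 + 5x + 2 (mod f). Check: (4x^2 + 7x + 19)·(17x^2 + 5x + 2) = 22x^4 + x^3 + 21x^2 + 17x + 15 ≡ 1 (mod x^3 + 9x^2 + 6).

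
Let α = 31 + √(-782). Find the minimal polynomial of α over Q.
m_α(x) = x^2 - 62x + 1743

From α - 31 = √(-782), squaring gives (α - 31)^2 = -782, i.e. α^2 - 62α + 961 = -782, so α^2 - 62α + 1743 = 0. The discriminant of x^2 - 62x + 1743 is (-62)^2 - 4·(1743) = 3844 - 6972 = -3128, and 4·(-782) is not a perfect square in Q since -782 is squarefree and ≠ 1. Hence x^2 - 62x + 1743 is irreducible over Q and is the minimal polynomial of α.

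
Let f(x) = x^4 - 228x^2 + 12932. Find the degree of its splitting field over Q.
[K : Q] = 4

Solving the quadratic in x^2: x^2 = (228 ± √(228^2 - 4·12932))/2 = (228 ± √256)/2 = (228 ± 16)/2, giving x^2 = 106 or x^2 = 122. So f(x) = (x^2 - 106)(x^2 - 122) and the roots of f are ±√106, ±√122. Hence the splitting field is K = Q(√106, √122). Since 106 and 122 are distinct squarefree integers > 1, their product 12932 is not a perfect square, so √122 ∉ Q(√106). By the tower law [K:Q] = [Q(√106,√122):Q(√106)] · [Q(√106):Q] = 2 · 2 = 4.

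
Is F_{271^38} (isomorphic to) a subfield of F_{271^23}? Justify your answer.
No: F_{271^38} is not a subfield of F_{271^23}

F_{p^m} embeds in F_{p^n} iff m | n. Here 38 ∤ 23 (since 23 = 0·38 + 23 with remainder 23 ≠ 0), so F_{271^38} is not a subfield of F_{271^23}. Equivalently: if it were, the tower law would give 38 = [F_{271^38}:F_271] dividing [F_{271^23}:F_271] = 23, contradiction.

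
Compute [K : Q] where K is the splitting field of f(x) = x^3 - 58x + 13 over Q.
[K : Q] = 6

By the rational root test, any rational root of the monic integer polynomial f(x) = x^3 - 58x + 13 must be an integer dividing the constant term 13, i.e. one of ±{1, 13}. Evaluating: f(1) = -44, f(-1) = 70, f(13) = 1456, f(-13) = -1430; none is 0, so f has no rational root and is therefore irreducible over Q (a cubic with no linear factor over a field is irreducible). For an irreducible cubic, the Galois group is A_3 or S_3 according as the discriminant disc(f) = -4a^3 - 27b^2 = -4·(-58)^3 - 27·(13)^2 = 775885 is or is not a square in Q. Here disc(f) = 775885 is not a perfect square in Q, so the Galois group of f over Q is not contained in A_3 and must be all of S_3. The splitting field has degree |S_3| = 6 over Q, so [K : Q] = 6.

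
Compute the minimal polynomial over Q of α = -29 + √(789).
m_α(x) = x^2 + 58x + 52

From α + 29 = √(789), squaring gives (α + 29)^2 = 789, i.e. α^2 + 58α + 841 = 789, so α^2 + 58α + 52 = 0. The discriminant of x^2 + 58x + 52 is (58)^2 - 4·(52) = 3364 - 208 = 3156, and 4·(789) is not a perfect square in Q since 789 is squarefree and ≠ 1. Hence x^2 + 58x + 52 is irreducible over Q and is the minimal polynomial of α.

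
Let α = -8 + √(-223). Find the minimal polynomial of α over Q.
m_α(x) = x^2 + 16x + 287

From α + 8 = √(-223), squaring gives (α + 8)^2 = -223, i.e. α^2 + 16α + 64 = -223, so α^2 + 16α + 287 = 0. The discriminant of x^2 + 16x + 287 is (16)^2 - 4·(287) = 256 - 1148 = -892, and 4·(-223) is not a perfect square in Q since -223 is squarefree and ≠ 1. Hence x^2 + 16x + 287 is irreducible over Q and is the minimal polynomial of α.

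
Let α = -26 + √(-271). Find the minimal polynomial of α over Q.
m_α(x) = x^2 + 52x + 947

From α + 26 = √(-271), squaring gives (α + 26)^2 = -271, i.e. α^2 + 52α + 676 = -271, so α^2 + 52α + 947 = 0. The discriminant of x^2 + 52x + 947 is (52)^2 - 4·(947) = 2704 - 3788 = -1084, and 4·(-271) is not a perfect square in Q since -271 is squarefree and ≠ 1. Hence x^2 + 52x + 947 is irreducible over Q and is the minimal polynomial of α.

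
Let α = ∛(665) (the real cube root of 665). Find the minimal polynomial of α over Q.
m_α(x) = x^3 - 665

α satisfies α^3 = 665, so x^3 - 665 annihilates α. By the rational root test, a rational root p/q (in lowest terms) of x^3 - 665 would satisfy p^3 = 665 q^3, forcing q = 1 and p^3 = 665; but 665 is not a perfect cube, contradiction. A monic cubic over Q with no rational root is irreducible (any nontrivial factorization would include a linear factor). Hence x^3 - 665 is the minimal polynomial of α, and in particular [Q(α):Q] = 3.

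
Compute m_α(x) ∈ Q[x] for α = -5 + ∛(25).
m_α(x) = x^3 + 15x^2 + 75x + 100

Set β = α + 5 = ∛(25), so β^3 = 25. Then (α + 5)^3 - 25 = 0, i.e. α is a root of g(x) = (x + 5)^3 - 25 = x^3 + 15x^2 + 75x + 100. Since g(x) = h(x + 5) where h(x) = x^3 - 25, and h is irreducible over Q (because 25 is not a perfect cube, so h has no rational root, and a monic cubic with no rational root is irreducible), g is also irreducible (irreducibility is preserved under the substitution x → x + 5). Hence m_α(x) = x^3 + 15x^2 + 75x + 100.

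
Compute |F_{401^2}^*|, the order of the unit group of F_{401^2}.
|F_{401^2}^*| = 160800

F_{401^2} has 401^2 = 160801 elements; its multiplicative group consists of all nonzero elements, so |F_{401^2}^*| = 160801 - 1 = 160800. (It is cyclic since any finite subgroup of the multiplicative group of a field is cyclic.)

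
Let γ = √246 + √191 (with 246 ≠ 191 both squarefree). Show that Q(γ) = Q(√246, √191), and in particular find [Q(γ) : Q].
[Q(γ) : Q] = 4 (equivalently, Q(γ) = Q(√246, √191))

Obviously Q(γ) ⊆ Q(√246, √191), and [Q(√246, √191):Q] = 4 (since 246, 191 are distinct squarefree integers > 1 with 46986 not a perfect square). To show equality we compute the minimal polynomial of γ. From γ = √246 + √191: γ^2 = 246 + 2√(46986) + 191 = 437 + 2√(46986), so γ^2 - 437 = 2√(46986); squaring, (γ^2 - 437)^2 = 4·46986, i.e. γ^4 - 874γ^2 + 190969 - 187944 = 0, i.e. γ^4 - 874γ^2 + 3025 = 0. So γ is a root of x^4 - 874x^2 + 3025. This polynomial is irreducible over Q: it has no rational root (each ±√246 ± √191 is irrational), and any factorization into two quadratics over Q would force √(46986) ∈ Q (pairing opposite roots) or √246, √191 ∈ Q (other pairings), all impossible. Hence [Q(γ):Q] = 4 = [Q(√246, √191):Q], so Q(γ) = Q(√246, √191).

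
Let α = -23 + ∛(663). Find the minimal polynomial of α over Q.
m_α(x) = x^3 + 69x^2 + 1587x + 11504

Set β = α + 23 = ∛(663), so β^3 = 663. Then (α + 23)^3 - 663 = 0, i.e. α is a root of g(x) = (x + 23)^3 - 663 = x^3 + 69x^2 + 1587x + 11504. Since g(x) = h(x + 23) where h(x) = x^3 - 663, and h is irreducible over Q (because 663 is not a perfect cube, so h has no rational root, and a monic cubic with no rational root is irreducible), g is also irreducible (irreducibility is preserved under the substitution x → x + 23). Hence m_α(x) = x^3 + 69x^2 + 1587x + 11504.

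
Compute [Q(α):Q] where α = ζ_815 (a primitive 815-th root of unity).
[Q(α):Q] = 648

The minimal polynomial of ζ_815 over Q is the 815-th cyclotomic polynomial Φ_815(x), which is irreducible over Q and has degree φ(815) = 648. Hence [Q(α):Q] = φ(815) = 648.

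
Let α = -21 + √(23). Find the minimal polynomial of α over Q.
m_α(x) = x^2 + 42x + 418

From α + 21 = √(23), squaring gives (α + 21)^2 = 23, i.e. α^2 + 42α + 441 = 23, so α^2 + 42α + 418 = 0. The discriminant of x^2 + 42x + 418 is (42)^2 - 4·(418) = 1764 - 1672 = 92, and 4·(23) is not a perfect square in Q since 23 is squarefree and ≠ 1. Hence x^2 + 42x + 418 is irreducible over Q and is the minimal polynomial of α.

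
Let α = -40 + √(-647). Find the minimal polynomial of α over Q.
m_α(x) = x^2 + 80x + 2247

From α + 40 = √(-647), squaring gives (α + 40)^2 = -647, i.e. α^2 + 80α + 1600 = -647, so α^2 + 80α + 2247 = 0. The discriminant of x^2 + 80x + 2247 is (80)^2 - 4·(2247) = 6400 - 8988 = -2588, and 4·(-647) is not a perfect square in Q since -647 is squarefree and ≠ 1. Hence x^2 + 80x + 2247 is irreducible over Q and is the minimal polynomial of α.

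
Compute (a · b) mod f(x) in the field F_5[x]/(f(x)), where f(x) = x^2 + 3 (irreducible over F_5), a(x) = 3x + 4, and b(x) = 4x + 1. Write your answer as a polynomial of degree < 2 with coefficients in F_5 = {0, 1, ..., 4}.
a · b ≡ 4x + 3 (mod f(x))

Multiply in F_5[x]: a(x)·b(x) = (3x + 4)·(4x + 1) = 2x^2 + 4x + 4. This has degree ≥ 2, so divide by f(x) over F_5: 2x^2 + 4x + 4 = (2)·(x^2 + 3) + (4x + 3). Hence a·b ≡ 4x + 3 (mod f). (F_5[x]/(f) is a field with 5^2 = 25 elements since f is irreducible of degree 2.)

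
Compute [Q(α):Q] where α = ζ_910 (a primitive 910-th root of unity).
[Q(α):Q] = 288

The minimal polynomial of ζ_910 over Q is the 910-th cyclotomic polynomial Φ_910(x), which is irreducible over Q and has degree φ(910) = 288. Hence [Q(α):Q] = φ(910) = 288.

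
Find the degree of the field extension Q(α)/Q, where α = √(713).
[Q(α):Q] = 2

[Q(α):Q] equals the degree of the minimal polynomial of α. Here α^2 = 713 and x^2 - 713 is irreducible (d = 713 is squarefree, ≠ 1, hence not a square), so deg(m_α) = 2. Thus [Q(α):Q] = 2.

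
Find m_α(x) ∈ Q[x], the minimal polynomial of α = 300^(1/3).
m_α(x) = x^3 - 300

α satisfies α^3 = 300, so x^3 - 300 annihilates α. By the rational root test, a rational root p/q (in lowest terms) of x^3 - 300 would satisfy p^3 = 300 q^3, forcing q = 1 and p^3 = 300; but 300 is not a perfect cube, contradiction. A monic cubic over Q with no rational root is irreducible (any nontrivial factorization would include a linear factor). Hence x^3 - 300 is the minimal polynomial of α, and in particular [Q(α):Q] = 3.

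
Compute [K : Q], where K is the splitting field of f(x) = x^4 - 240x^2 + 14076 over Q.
[K : Q] = 4

Solving the quadratic in x^2: x^2 = (240 ± √(240^2 - 4·14076))/2 = (240 ± √1296)/2 = (240 ± 36)/2, giving x^2 = 138 or x^2 = 102. So f(x) = (x^2 - 138)(x^2 - 102) and the roots of f are ±√138, ±√102. Hence the splitting field is K = Q(√138, √102). Since 138 and 102 are distinct squarefree integers > 1, their product 14076 is not a perfect square, so √102 ∉ Q(√138). By the tower law [K:Q] = [Q(√138,√102):Q(√138)] · [Q(√138):Q] = 2 · 2 = 4.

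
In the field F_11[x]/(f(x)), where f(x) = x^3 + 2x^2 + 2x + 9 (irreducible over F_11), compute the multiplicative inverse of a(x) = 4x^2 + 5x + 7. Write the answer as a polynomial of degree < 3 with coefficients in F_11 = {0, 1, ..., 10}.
a(x)^(-1) ≡ 9x + 4 (mod f(x))

Since f is irreducible over F_11, F_11[x]/(f) is a field and a(x) ≠ 0 has an inverse. Apply the extended Euclidean algorithm to f(x) and a(x) in F_11[x]: f(x) = (3x + 5)·a(x) + (7). The last nonzero remainder is the constant 7 = gcd(f, a) in F_11. Back-substituting through the division chain expresses 7 = s(x)·a(x) + t(x)·f(x) with s(x) ≡ 8x + 6 (mod f), so (8x + 6)·a(x) ≡ 7 (mod f). Multiplying by 7^(-1) ≡ 8 in F_11 gives a(x)^(-1) ≡ 8·(8x + 6) ≡ 9x + 4 (mod f). Check: (4x^2 + 5x + 7)·(9x + 4) = 3x^3 + 6x^2 + 6x + 6 ≡ 1 (mod x^3 + 2x^2 + 2x + 9).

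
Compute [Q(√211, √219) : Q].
[Q(√211, √219) : Q] = 4

[Q(√211):Q] = 2 (min poly x^2 - 211, irreducible since 211 is squarefree > 1). For the top step, suppose √219 ∈ Q(√211), say √219 = c + d√211 with c, d ∈ Q. Squaring: 219 = c^2 + 211d^2 + 2cd√211. Since √211 ∉ Q this forces 2cd = 0. If d = 0 then √219 = c ∈ Q, contradicting 219 squarefree > 1. If c = 0 then 219 = 211d^2, so 211·219 = (211d)^2 is a perfect square in Q — but 211·219 = 46209 is not a perfect square (since 211 and 219 are distinct squarefree integers). Contradiction. Hence √219 ∉ Q(√211), so x^2 - 219 stays irreducible over Q(√211) and [Q(√211, √219) : Q(√211)] = 2. By the tower law, [Q(√211, √219) : Q] = 2 · 2 = 4.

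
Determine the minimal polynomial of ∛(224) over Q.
m_α(x) = x^3 - 224

α satisfies α^3 = 224, so x^3 - 224 annihilates α. By the rational root test, a rational root p/q (in lowest terms) of x^3 - 224 would satisfy p^3 = 224 q^3, forcing q = 1 and p^3 = 224; but 224 is not a perfect cube, contradiction. A monic cubic over Q with no rational root is irreducible (any nontrivial factorization would include a linear factor). Hence x^3 - 224 is the minimal polynomial of α, and in particular [Q(α):Q] = 3.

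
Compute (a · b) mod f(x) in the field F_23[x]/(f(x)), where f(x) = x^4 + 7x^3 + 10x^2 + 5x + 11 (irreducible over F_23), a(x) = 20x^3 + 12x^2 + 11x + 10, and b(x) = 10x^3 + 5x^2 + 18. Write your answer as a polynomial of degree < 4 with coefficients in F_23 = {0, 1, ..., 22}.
a · b ≡ 18x^2 + 3x + 14 (mod f(x))

Multiply in F_23[x]: a(x)·b(x) = (20x^3 + 12x^2 + 11x + 10)·(10x^3 + 5x^2 + 18) = 16x^6 + 13x^5 + 9x^4 + 9x^3 + 13x^2 + 14x + 19. This has degree ≥ 4, so divide by f(x) over F_23: 16x^6 + 13x^5 + 9x^4 + 9x^3 + 13x^2 + 14x + 19 = (16x^2 + 16x + 13)·(x^4 + 7x^3 + 10x^2 + 5x + 11) + (18x^2 + 3x + 14). Hence a·b ≡ 18x^2 + 3x + 14 (mod f). (F_23[x]/(f) is a field with 23^4 = 279841 elements since f is irreducible of degree 4.)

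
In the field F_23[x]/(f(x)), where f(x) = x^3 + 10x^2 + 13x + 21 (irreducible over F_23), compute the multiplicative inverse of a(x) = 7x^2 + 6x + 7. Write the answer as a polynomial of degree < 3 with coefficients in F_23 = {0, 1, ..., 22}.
a(x)^(-1) ≡ 22x^2 + 11x + 19 (mod f(x))

Since f is irreducible over F_23, F_23[x]/(f) is a field and a(x) ≠ 0 has an inverse. Apply the extended Euclidean algorithm to f(x) and a(x) in F_23[x]: f(x) = (10x + 6)·a(x) + (22x + 2);  a(x) = (16x + 3)·(22x + 2) + (1). The last nonzero remainder is the constant 1 = gcd(f, a) in F_23. Back-substituting through the division chain expresses 1 = s(x)·a(x) + t(x)·f(x) with s(x) ≡ 22x^2 + 11x + 19 (mod f), so a(x)^(-1) ≡ s(x) = 22x^2 + 11x + 19 (mod f). Check: (7x^2 + 6x + 7)·(22x^2 + 11x + 19) = 16x^4 + 2x^3 + 8x^2 + 7x + 18 ≡ 1 (mod x^3 + 10x^2 + 13x + 21).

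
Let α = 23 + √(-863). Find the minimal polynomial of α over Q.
m_α(x) = x^2 - 46x + 1392

From α - 23 = √(-863), squaring gives (α - 23)^2 = -863, i.e. α^2 - 46α + 529 = -863, so α^2 - 46α + 1392 = 0. The discriminant of x^2 - 46x + 1392 is (-46)^2 - 4·(1392) = 2116 - 5568 = -3452, and 4·(-863) is not a perfect square in Q since -863 is squarefree and ≠ 1. Hence x^2 - 46x + 1392 is irreducible over Q and is the minimal polynomial of α.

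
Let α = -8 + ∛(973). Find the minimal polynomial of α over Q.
m_α(x) = x^3 + 24x^2 + 192x - 461

Set β = α + 8 = ∛(973), so β^3 = 973. Then (α + 8)^3 - 973 = 0, i.e. α is a root of g(x) = (x + 8)^3 - 973 = x^3 + 24x^2 + 192x - 461. Since g(x) = h(x + 8) where h(x) = x^3 - 973, and h is irreducible over Q (because 973 is not a perfect cube, so h has no rational root, and a monic cubic with no rational root is irreducible), g is also irreducible (irreducibility is preserved under the substitution x → x + 8). Hence m_α(x) = x^3 + 24x^2 + 192x - 461.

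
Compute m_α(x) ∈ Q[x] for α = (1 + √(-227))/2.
m_α(x) = x^2 - x + 57

From 2α - 1 = √(-227), squaring gives (2α - 1)^2 = -227, i.e. 4α^2 - 4α + 1 = -227, so α^2 - α + (1 + 227)/4 = 0. Since -227 ≡ 1 (mod 4), (1 + 227)/4 = 57 ∈ Z. The polynomial x^2 - x + 57 has discriminant 1 - 4·(57) = -227, which is not a perfect square in Q (d = -227 is squarefree and ≠ 1), so x^2 - x + 57 is irreducible over Q. It is the minimal polynomial of α.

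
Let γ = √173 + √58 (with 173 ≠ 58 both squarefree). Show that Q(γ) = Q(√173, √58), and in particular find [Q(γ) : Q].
[Q(γ) : Q] = 4 (equivalently, Q(γ) = Q(√173, √58))

Obviously Q(γ) ⊆ Q(√173, √58), and [Q(√173, √58):Q] = 4 (since 173, 58 are distinct squarefree integers > 1 with 10034 not a perfect square). To show equality we compute the minimal polynomial of γ. From γ = √173 + √58: γ^2 = 173 + 2√(10034) + 58 = 231 + 2√(10034), so γ^2 - 231 = 2√(10034); squaring, (γ^2 - 231)^2 = 4·10034, i.e. γ^4 - 462γ^2 + 53361 - 40136 = 0, i.e. γ^4 - 462γ^2 + 13225 = 0. So γ is a root of x^4 - 462x^2 + 13225. This polynomial is irreducible over Q: it has no rational root (each ±√173 ± √58 is irrational), and any factorization into two quadratics over Q would force √(10034) ∈ Q (pairing opposite roots) or √173, √58 ∈ Q (other pairings), all impossible. Hence [Q(γ):Q] = 4 = [Q(√173, √58):Q], so Q(γ) = Q(√173, √58).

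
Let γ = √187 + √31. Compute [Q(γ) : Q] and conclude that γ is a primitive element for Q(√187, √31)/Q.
[Q(γ) : Q] = 4 (equivalently, Q(γ) = Q(√187, √31))

Obviously Q(γ) ⊆ Q(√187, √31), and [Q(√187, √31):Q] = 4 (since 187, 31 are distinct squarefree integers > 1 with 5797 not a perfect square). To show equality we compute the minimal polynomial of γ. From γ = √187 + √31: γ^2 = 187 + 2√(5797) + 31 = 218 + 2√(5797), so γ^2 - 218 = 2√(5797); squaring, (γ^2 - 218)^2 = 4·5797, i.e. γ^4 - 436γ^2 + 47524 - 23188 = 0, i.e. γ^4 - 436γ^2 + 24336 = 0. So γ is a root of x^4 - 436x^2 + 24336. This polynomial is irreducible over Q: it has no rational root (each ±√187 ± √31 is irrational), and any factorization into two quadratics over Q would force √(5797) ∈ Q (pairing opposite roots) or √187, √31 ∈ Q (other pairings), all impossible. Hence [Q(γ):Q] = 4 = [Q(√187, √31):Q], so Q(γ) = Q(√187, √31).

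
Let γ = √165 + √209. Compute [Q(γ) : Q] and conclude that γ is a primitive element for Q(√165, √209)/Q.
[Q(γ) : Q] = 4 (equivalently, Q(γ) = Q(√165, √209))

Obviously Q(γ) ⊆ Q(√165, √209), and [Q(√165, √209):Q] = 4 (since 165, 209 are distinct squarefree integers > 1 with 34485 not a perfect square). To show equality we compute the minimal polynomial of γ. From γ = √165 + √209: γ^2 = 165 + 2√(34485) + 209 = 374 + 2√(34485), so γ^2 - 374 = 2√(34485); squaring, (γ^2 - 374)^2 = 4·34485, i.e. γ^4 - 748γ^2 + 139876 - 137940 = 0, i.e. γ^4 - 748γ^2 + 1936 = 0. So γ is a root of x^4 - 748x^2 + 1936. This polynomial is irreducible over Q: it has no rational root (each ±√165 ± √209 is irrational), and any factorization into two quadratics over Q would force √(34485) ∈ Q (pairing opposite roots) or √165, √209 ∈ Q (other pairings), all impossible. Hence [Q(γ):Q] = 4 = [Q(√165, √209):Q], so Q(γ) = Q(√165, √209).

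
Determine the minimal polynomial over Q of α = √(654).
m_α(x) = x^2 - 654

α satisfies α^2 - 654 = 0, so x^2 - 654 annihilates α. Since d = 654 is squarefree and ≠ 1, it is not a perfect square in Q, so x^2 - 654 has no rational root and is therefore irreducible over Q (a degree-2 polynomial over a field is irreducible iff it has no root). Hence m_α(x) = x^2 - 654.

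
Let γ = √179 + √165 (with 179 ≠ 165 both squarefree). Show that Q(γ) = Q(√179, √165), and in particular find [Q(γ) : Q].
[Q(γ) : Q] = 4 (equivalently, Q(γ) = Q(√179, √165))

Obviously Q(γ) ⊆ Q(√179, √165), and [Q(√179, √165):Q] = 4 (since 179, 165 are distinct squarefree integers > 1 with 29535 not a perfect square). To show equality we compute the minimal polynomial of γ. From γ = √179 + √165: γ^2 = 179 + 2√(29535) + 165 = 344 + 2√(29535), so γ^2 - 344 = 2√(29535); squaring, (γ^2 - 344)^2 = 4·29535, i.e. γ^4 - 688γ^2 + 118336 - 118140 = 0, i.e. γ^4 - 688γ^2 + 196 = 0. So γ is a root of x^4 - 688x^2 + 196. This polynomial is irreducible over Q: it has no rational root (each ±√179 ± √165 is irrational), and any factorization into two quadratics over Q would force √(29535) ∈ Q (pairing opposite roots) or √179, √165 ∈ Q (other pairings), all impossible. Hence [Q(γ):Q] = 4 = [Q(√179, √165):Q], so Q(γ) = Q(√179, √165).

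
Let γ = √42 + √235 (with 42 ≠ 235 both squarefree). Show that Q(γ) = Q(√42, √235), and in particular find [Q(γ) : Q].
[Q(γ) : Q] = 4 (equivalently, Q(γ) = Q(√42, √235))

Obviously Q(γ) ⊆ Q(√42, √235), and [Q(√42, √235):Q] = 4 (since 42, 235 are distinct squarefree integers > 1 with 9870 not a perfect square). To show equality we compute the minimal polynomial of γ. From γ = √42 + √235: γ^2 = 42 + 2√(9870) + 235 = 277 + 2√(9870), so γ^2 - 277 = 2√(9870); squaring, (γ^2 - 277)^2 = 4·9870, i.e. γ^4 - 554γ^2 + 76729 - 39480 = 0, i.e. γ^4 - 554γ^2 + 37249 = 0. So γ is a root of x^4 - 554x^2 + 37249. This polynomial is irreducible over Q: it has no rational root (each ±√42 ± √235 is irrational), and any factorization into two quadratics over Q would force √(9870) ∈ Q (pairing opposite roots) or √42, √235 ∈ Q (other pairings), all impossible. Hence [Q(γ):Q] = 4 = [Q(√42, √235):Q], so Q(γ) = Q(√42, √235).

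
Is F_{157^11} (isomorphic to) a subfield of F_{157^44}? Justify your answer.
Yes: F_{157^11} is a subfield of F_{157^44}

F_{p^m} embeds in F_{p^n} iff m | n (since F_{p^n} is the splitting field of x^(p^n) - x, and F_{p^m} ⊂ F_{p^n} forces p^n to be a power of p^m, i.e. m | n; conversely if m | n then every root of x^(p^m) - x is a root of x^(p^n) - x). Here 11 | 44 (since 44 = 4·11), so F_{157^11} is a subfield of F_{157^44}, and [F_{157^44} : F_{157^11}] = 44/11 = 4.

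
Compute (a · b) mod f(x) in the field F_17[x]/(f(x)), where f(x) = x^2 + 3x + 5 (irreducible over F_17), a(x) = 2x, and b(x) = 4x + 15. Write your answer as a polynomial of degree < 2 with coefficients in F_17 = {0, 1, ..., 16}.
a · b ≡ 6x + 11 (mod f(x))

Multiply in F_17[x]: a(x)·b(x) = (2x)·(4x + 15) = 8x^2 + 13x. This has degree ≥ 2, so divide by f(x) over F_17: 8x^2 + 13x = (8)·(x^2 + 3x + 5) + (6x + 11). Hence a·b ≡ 6x + 11 (mod f). (F_17[x]/(f) is a field with 17^2 = 289 elements since f is irreducible of degree 2.)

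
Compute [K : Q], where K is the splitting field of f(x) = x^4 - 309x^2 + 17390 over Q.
[K : Q] = 4

Solving the quadratic in x^2: x^2 = (309 ± √(309^2 - 4·17390))/2 = (309 ± √25921)/2 = (309 ± 161)/2, giving x^2 = 235 or x^2 = 74. So f(x) = (x^2 - 235)(x^2 - 74) and the roots of f are ±√235, ±√74. Hence the splitting field is K = Q(√235, √74). Since 235 and 74 are distinct squarefree integers > 1, their product 17390 is not a perfect square, so √74 ∉ Q(√235). By the tower law [K:Q] = [Q(√235,√74):Q(√235)] · [Q(√235):Q] = 2 · 2 = 4.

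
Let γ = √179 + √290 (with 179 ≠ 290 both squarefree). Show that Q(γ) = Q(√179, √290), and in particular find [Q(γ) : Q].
[Q(γ) : Q] = 4 (equivalently, Q(γ) = Q(√179, √290))

Obviously Q(γ) ⊆ Q(√179, √290), and [Q(√179, √290):Q] = 4 (since 179, 290 are distinct squarefree integers > 1 with 51910 not a perfect square). To show equality we compute the minimal polynomial of γ. From γ = √179 + √290: γ^2 = 179 + 2√(51910) + 290 = 469 + 2√(51910), so γ^2 - 469 = 2√(51910); squaring, (γ^2 - 469)^2 = 4·51910, i.e. γ^4 - 938γ^2 + 219961 - 207640 = 0, i.e. γ^4 - 938γ^2 + 12321 = 0. So γ is a root of x^4 - 938x^2 + 12321. This polynomial is irreducible over Q: it has no rational root (each ±√179 ± √290 is irrational), and any factorization into two quadratics over Q would force √(51910) ∈ Q (pairing opposite roots) or √179, √290 ∈ Q (other pairings), all impossible. Hence [Q(γ):Q] = 4 = [Q(√179, √290):Q], so Q(γ) = Q(√179, √290).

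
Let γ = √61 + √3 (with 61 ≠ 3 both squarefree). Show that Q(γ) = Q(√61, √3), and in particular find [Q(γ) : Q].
[Q(γ) : Q] = 4 (equivalently, Q(γ) = Q(√61, √3))

Obviously Q(γ) ⊆ Q(√61, √3), and [Q(√61, √3):Q] = 4 (since 61, 3 are distinct squarefree integers > 1 with 183 not a perfect square). To show equality we compute the minimal polynomial of γ. From γ = √61 + √3: γ^2 = 61 + 2√(183) + 3 = 64 + 2√(183), so γ^2 - 64 = 2√(183); squaring, (γ^2 - 64)^2 = 4·183, i.e. γ^4 - 128γ^2 + 4096 - 732 = 0, i.e. γ^4 - 128γ^2 + 3364 = 0. So γ is a root of x^4 - 128x^2 + 3364. This polynomial is irreducible over Q: it has no rational root (each ±√61 ± √3 is irrational), and any factorization into two quadratics over Q would force √(183) ∈ Q (pairing opposite roots) or √61, √3 ∈ Q (other pairings), all impossible. Hence [Q(γ):Q] = 4 = [Q(√61, √3):Q], so Q(γ) = Q(√61, √3).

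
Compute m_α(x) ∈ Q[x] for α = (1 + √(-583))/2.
m_α(x) = x^2 - x + 146

From 2α - 1 = √(-583), squaring gives (2α - 1)^2 = -583, i.e. 4α^2 - 4α + 1 = -583, so α^2 - α + (1 + 583)/4 = 0. Since -583 ≡ 1 (mod 4), (1 + 583)/4 = 146 ∈ Z. The polynomial x^2 - x + 146 has discriminant 1 - 4·(146) = -583, which is not a perfect square in Q (d = -583 is squarefree and ≠ 1), so x^2 - x + 146 is irreducible over Q. It is the minimal polynomial of α.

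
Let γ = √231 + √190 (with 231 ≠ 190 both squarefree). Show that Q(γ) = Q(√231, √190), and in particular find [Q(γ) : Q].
[Q(γ) : Q] = 4 (equivalently, Q(γ) = Q(√231, √190))

Obviously Q(γ) ⊆ Q(√231, √190), and [Q(√231, √190):Q] = 4 (since 231, 190 are distinct squarefree integers > 1 with 43890 not a perfect square). To show equality we compute the minimal polynomial of γ. From γ = √231 + √190: γ^2 = 231 + 2√(43890) + 190 = 421 + 2√(43890), so γ^2 - 421 = 2√(43890); squaring, (γ^2 - 421)^2 = 4·43890, i.e. γ^4 - 842γ^2 + 177241 - 175560 = 0, i.e. γ^4 - 842γ^2 + 1681 = 0. So γ is a root of x^4 - 842x^2 + 1681. This polynomial is irreducible over Q: it has no rational root (each ±√231 ± √190 is irrational), and any factorization into two quadratics over Q would force √(43890) ∈ Q (pairing opposite roots) or √231, √190 ∈ Q (other pairings), all impossible. Hence [Q(γ):Q] = 4 = [Q(√231, √190):Q], so Q(γ) = Q(√231, √190).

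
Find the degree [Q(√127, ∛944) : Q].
[Q(√127, ∛944) : Q] = 6

Let L = Q(√127, ∛944). Since Q(√127) ⊂ L and [Q(√127):Q] = 2, the tower law gives 2 | [L:Q]. Likewise Q(∛944) ⊂ L with [Q(∛944):Q] = 3 (because 944 is not a perfect cube), so 3 | [L:Q]. As gcd(2,3) = 1, [L:Q] is divisible by 6. Conversely L is generated over Q by √127 and ∛944, so [L:Q] ≤ 2·3 = 6. Therefore [Q(√127, ∛944) : Q] = 6.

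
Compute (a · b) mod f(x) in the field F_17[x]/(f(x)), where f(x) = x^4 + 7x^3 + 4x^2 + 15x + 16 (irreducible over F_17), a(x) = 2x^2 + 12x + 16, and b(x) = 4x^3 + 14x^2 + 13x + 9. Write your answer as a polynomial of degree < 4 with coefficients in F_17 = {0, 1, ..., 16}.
a · b ≡ x^3 + 11x^2 + 7x + 11 (mod f(x))

Multiply in F_17[x]: a(x)·b(x) = (2x^2 + 12x + 16)·(4x^3 + 14x^2 + 13x + 9) = 8x^5 + 8x^4 + 3x^3 + 7x^2 + 10x + 8. This has degree ≥ 4, so divide by f(x) over F_17: 8x^5 + 8x^4 + 3x^3 + 7x^2 + 10x + 8 = (8x + 3)·(x^4 + 7x^3 + 4x^2 + 15x + 16) + (x^3 + 11x^2 + 7x + 11). Hence a·b ≡ x^3 + 11x^2 + 7x + 11 (mod f). (F_17[x]/(f) is a field with 17^4 = 83521 elements since f is irreducible of degree 4.)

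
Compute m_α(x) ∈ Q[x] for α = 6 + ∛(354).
m_α(x) = x^3 - 18x^2 + 108x - 570

Set β = α - 6 = ∛(354), so β^3 = 354. Then (α - 6)^3 - 354 = 0, i.e. α is a root of g(x) = (x - 6)^3 - 354 = x^3 - 18x^2 + 108x - 570. Since g(x) = h(x - 6) where h(x) = x^3 - 354, and h is irreducible over Q (because 354 is not a perfect cube, so h has no rational root, and a monic cubic with no rational root is irreducible), g is also irreducible (irreducibility is preserved under the substitution x → x - 6). Hence m_α(x) = x^3 - 18x^2 + 108x - 570.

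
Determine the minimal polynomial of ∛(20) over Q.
m_α(x) = x^3 - 20

α satisfies α^3 = 20, so x^3 - 20 annihilates α. By the rational root test, a rational root p/q (in lowest terms) of x^3 - 20 would satisfy p^3 = 20 q^3, forcing q = 1 and p^3 = 20; but 20 is not a perfect cube, contradiction. A monic cubic over Q with no rational root is irreducible (any nontrivial factorization would include a linear factor). Hence x^3 - 20 is the minimal polynomial of α, and in particular [Q(α):Q] = 3.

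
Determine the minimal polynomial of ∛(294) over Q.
m_α(x) = x^3 - 294

α satisfies α^3 = 294, so x^3 - 294 annihilates α. By the rational root test, a rational root p/q (in lowest terms) of x^3 - 294 would satisfy p^3 = 294 q^3, forcing q = 1 and p^3 = 294; but 294 is not a perfect cube, contradiction. A monic cubic over Q with no rational root is irreducible (any nontrivial factorization would include a linear factor). Hence x^3 - 294 is the minimal polynomial of α, and in particular [Q(α):Q] = 3.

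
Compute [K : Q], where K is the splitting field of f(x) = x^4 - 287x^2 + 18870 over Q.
[K : Q] = 4

Solving the quadratic in x^2: x^2 = (287 ± √(287^2 - 4·18870))/2 = (287 ± √6889)/2 = (287 ± 83)/2, giving x^2 = 185 or x^2 = 102. So f(x) = (x^2 - 185)(x^2 - 102) and the roots of f are ±√185, ±√102. Hence the splitting field is K = Q(√185, √102). Since 185 and 102 are distinct squarefree integers > 1, their product 18870 is not a perfect square, so √102 ∉ Q(√185). By the tower law [K:Q] = [Q(√185,√102):Q(√185)] · [Q(√185):Q] = 2 · 2 = 4.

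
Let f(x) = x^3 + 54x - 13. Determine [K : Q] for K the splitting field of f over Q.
[K : Q] = 6

By the rational root test, any rational root of the monic integer polynomial f(x) = x^3 + 54x - 13 must be an integer dividing the constant term -13, i.e. one of ±{1, 13}. Evaluating: f(1) = 42, f(-1) = -68, f(13) = 2886, f(-13) = -2912; none is 0, so f has no rational root and is therefore irreducible over Q (a cubic with no linear factor over a field is irreducible). For an irreducible cubic, the Galois group is A_3 or S_3 according as the discriminant disc(f) = -4a^3 - 27b^2 = -4·(54)^3 - 27·(-13)^2 = -634419 is or is not a square in Q. Here disc(f) = -634419 is not a perfect square in Q, so the Galois group of f over Q is not contained in A_3 and must be all of S_3. The splitting field has degree |S_3| = 6 over Q, so [K : Q] = 6.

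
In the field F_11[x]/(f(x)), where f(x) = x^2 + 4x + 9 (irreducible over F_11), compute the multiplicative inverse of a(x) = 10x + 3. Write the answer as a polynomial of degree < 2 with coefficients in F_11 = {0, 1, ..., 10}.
a(x)^(-1) ≡ 7x + 5 (mod f(x))

Since f is irreducible over F_11, F_11[x]/(f) is a field and a(x) ≠ 0 has an inverse. Apply the extended Euclidean algorithm to f(x) and a(x) in F_11[x]: f(x) = (10x + 4)·a(x) + (8). The last nonzero remainder is the constant 8 = gcd(f, a) in F_11. Back-substituting through the division chain expresses 8 = s(x)·a(x) + t(x)·f(x) with s(x) ≡ x + 7 (mod f), so (x + 7)·a(x) ≡ 8 (mod f). Multiplying by 8^(-1) ≡ 7 in F_11 gives a(x)^(-1) ≡ 7·(x + 7) ≡ 7x + 5 (mod f). Check: (10x + 3)·(7x + 5) = 4x^2 + 5x + 4 ≡ 1 (mod x^2 + 4x + 9).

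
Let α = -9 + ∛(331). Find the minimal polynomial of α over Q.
m_α(x) = x^3 + 27x^2 + 243x + 398

Set β = α + 9 = ∛(331), so β^3 = 331. Then (α + 9)^3 - 331 = 0, i.e. α is a root of g(x) = (x + 9)^3 - 331 = x^3 + 27x^2 + 243x + 398. Since g(x) = h(x + 9) where h(x) = x^3 - 331, and h is irreducible over Q (because 331 is not a perfect cube, so h has no rational root, and a monic cubic with no rational root is irreducible), g is also irreducible (irreducibility is preserved under the substitution x → x + 9). Hence m_α(x) = x^3 + 27x^2 + 243x + 398.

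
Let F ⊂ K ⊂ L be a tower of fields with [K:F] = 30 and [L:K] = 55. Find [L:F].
[L:F] = 1650

The tower law says that for any tower of field extensions F ⊂ K ⊂ L with finite degrees, [L:F] = [L:K] · [K:F]. Here this gives [L:F] = 55 · 30 = 1650.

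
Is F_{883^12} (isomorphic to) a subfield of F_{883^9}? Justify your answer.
No: F_{883^12} is not a subfield of F_{883^9}

F_{p^m} embeds in F_{p^n} iff m | n. Here 12 ∤ 9 (since 9 = 0·12 + 9 with remainder 9 ≠ 0), so F_{883^12} is not a subfield of F_{883^9}. Equivalently: if it were, the tower law would give 12 = [F_{883^12}:F_883] dividing [F_{883^9}:F_883] = 9, contradiction.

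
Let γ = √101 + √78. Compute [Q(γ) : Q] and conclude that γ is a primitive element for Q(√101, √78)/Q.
[Q(γ) : Q] = 4 (equivalently, Q(γ) = Q(√101, √78))

Obviously Q(γ) ⊆ Q(√101, √78), and [Q(√101, √78):Q] = 4 (since 101, 78 are distinct squarefree integers > 1 with 7878 not a perfect square). To show equality we compute the minimal polynomial of γ. From γ = √101 + √78: γ^2 = 101 + 2√(7878) + 78 = 179 + 2√(7878), so γ^2 - 179 = 2√(7878); squaring, (γ^2 - 179)^2 = 4·7878, i.e. γ^4 - 358γ^2 + 32041 - 31512 = 0, i.e. γ^4 - 358γ^2 + 529 = 0. So γ is a root of x^4 - 358x^2 + 529. This polynomial is irreducible over Q: it has no rational root (each ±√101 ± √78 is irrational), and any factorization into two quadratics over Q would force √(7878) ∈ Q (pairing opposite roots) or √101, √78 ∈ Q (other pairings), all impossible. Hence [Q(γ):Q] = 4 = [Q(√101, √78):Q], so Q(γ) = Q(√101, √78).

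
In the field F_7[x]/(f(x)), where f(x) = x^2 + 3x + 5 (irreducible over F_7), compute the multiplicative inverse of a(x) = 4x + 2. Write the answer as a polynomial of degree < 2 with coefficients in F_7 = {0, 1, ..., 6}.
a(x)^(-1) ≡ 6x + 1 (mod f(x))

Since f is irreducible over F_7, F_7[x]/(f) is a field and a(x) ≠ 0 has an inverse. Apply the extended Euclidean algorithm to f(x) and a(x) in F_7[x]: f(x) = (2x + 5)·a(x) + (2). The last nonzero remainder is the constant 2 = gcd(f, a) in F_7. Back-substituting through the division chain expresses 2 = s(x)·a(x) + t(x)·f(x) with s(x) ≡ 5x + 2 (mod f), so (5x + 2)·a(x) ≡ 2 (mod f). Multiplying by 2^(-1) ≡ 4 in F_7 gives a(x)^(-1) ≡ 4·(5x + 2) ≡ 6x + 1 (mod f). Check: (4x + 2)·(6x + 1) = 3x^2 + 2x + 2 ≡ 1 (mod x^2 + 3x + 5).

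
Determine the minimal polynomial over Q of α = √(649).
m_α(x) = x^2 - 649

α satisfies α^2 - 649 = 0, so x^2 - 649 annihilates α. Since d = 649 is squarefree and ≠ 1, it is not a perfect square in Q, so x^2 - 649 has no rational root and is therefore irreducible over Q (a degree-2 polynomial over a field is irreducible iff it has no root). Hence m_α(x) = x^2 - 649.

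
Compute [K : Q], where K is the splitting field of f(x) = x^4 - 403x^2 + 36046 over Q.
[K : Q] = 4

Solving the quadratic in x^2: x^2 = (403 ± √(403^2 - 4·36046))/2 = (403 ± √18225)/2 = (403 ± 135)/2, giving x^2 = 134 or x^2 = 269. So f(x) = (x^2 - 134)(x^2 - 269) and the roots of f are ±√134, ±√269. Hence the splitting field is K = Q(√134, √269). Since 134 and 269 are distinct squarefree integers > 1, their product 36046 is not a perfect square, so √269 ∉ Q(√134). By the tower law [K:Q] = [Q(√134,√269):Q(√134)] · [Q(√134):Q] = 2 · 2 = 4.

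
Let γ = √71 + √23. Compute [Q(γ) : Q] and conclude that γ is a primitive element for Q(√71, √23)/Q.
[Q(γ) : Q] = 4 (equivalently, Q(γ) = Q(√71, √23))

Obviously Q(γ) ⊆ Q(√71, √23), and [Q(√71, √23):Q] = 4 (since 71, 23 are distinct squarefree integers > 1 with 1633 not a perfect square). To show equality we compute the minimal polynomial of γ. From γ = √71 + √23: γ^2 = 71 + 2√(1633) + 23 = 94 + 2√(1633), so γ^2 - 94 = 2√(1633); squaring, (γ^2 - 94)^2 = 4·1633, i.e. γ^4 - 188γ^2 + 8836 - 6532 = 0, i.e. γ^4 - 188γ^2 + 2304 = 0. So γ is a root of x^4 - 188x^2 + 2304. This polynomial is irreducible over Q: it has no rational root (each ±√71 ± √23 is irrational), and any factorization into two quadratics over Q would force √(1633) ∈ Q (pairing opposite roots) or √71, √23 ∈ Q (other pairings), all impossible. Hence [Q(γ):Q] = 4 = [Q(√71, √23):Q], so Q(γ) = Q(√71, √23).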